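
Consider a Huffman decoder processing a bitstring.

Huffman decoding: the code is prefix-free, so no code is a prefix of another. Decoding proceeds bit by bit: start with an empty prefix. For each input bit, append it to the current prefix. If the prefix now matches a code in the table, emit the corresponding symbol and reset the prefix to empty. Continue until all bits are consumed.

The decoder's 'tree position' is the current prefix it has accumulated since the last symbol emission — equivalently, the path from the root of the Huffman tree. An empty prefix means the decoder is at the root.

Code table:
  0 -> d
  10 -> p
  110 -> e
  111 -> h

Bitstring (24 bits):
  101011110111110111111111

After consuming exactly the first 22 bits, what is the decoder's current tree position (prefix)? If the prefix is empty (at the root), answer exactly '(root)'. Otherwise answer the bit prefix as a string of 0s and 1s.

Bit 0: prefix='1' (no match yet)
Bit 1: prefix='10' -> emit 'p', reset
Bit 2: prefix='1' (no match yet)
Bit 3: prefix='10' -> emit 'p', reset
Bit 4: prefix='1' (no match yet)
Bit 5: prefix='11' (no match yet)
Bit 6: prefix='111' -> emit 'h', reset
Bit 7: prefix='1' (no match yet)
Bit 8: prefix='10' -> emit 'p', reset
Bit 9: prefix='1' (no match yet)
Bit 10: prefix='11' (no match yet)
Bit 11: prefix='111' -> emit 'h', reset
Bit 12: prefix='1' (no match yet)
Bit 13: prefix='11' (no match yet)
Bit 14: prefix='110' -> emit 'e', reset
Bit 15: prefix='1' (no match yet)
Bit 16: prefix='11' (no match yet)
Bit 17: prefix='111' -> emit 'h', reset
Bit 18: prefix='1' (no match yet)
Bit 19: prefix='11' (no match yet)
Bit 20: prefix='111' -> emit 'h', reset
Bit 21: prefix='1' (no match yet)

Answer: 1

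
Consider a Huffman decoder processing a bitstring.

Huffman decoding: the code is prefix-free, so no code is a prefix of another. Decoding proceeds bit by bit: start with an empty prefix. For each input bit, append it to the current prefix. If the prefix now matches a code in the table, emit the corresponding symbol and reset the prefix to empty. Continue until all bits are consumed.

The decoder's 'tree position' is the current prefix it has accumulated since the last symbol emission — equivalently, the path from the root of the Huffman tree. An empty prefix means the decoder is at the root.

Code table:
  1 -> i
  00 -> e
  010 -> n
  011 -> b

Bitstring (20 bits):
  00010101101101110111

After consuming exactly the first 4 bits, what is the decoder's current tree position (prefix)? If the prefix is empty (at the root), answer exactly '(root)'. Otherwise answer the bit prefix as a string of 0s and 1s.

Bit 0: prefix='0' (no match yet)
Bit 1: prefix='00' -> emit 'e', reset
Bit 2: prefix='0' (no match yet)
Bit 3: prefix='01' (no match yet)

Answer: 01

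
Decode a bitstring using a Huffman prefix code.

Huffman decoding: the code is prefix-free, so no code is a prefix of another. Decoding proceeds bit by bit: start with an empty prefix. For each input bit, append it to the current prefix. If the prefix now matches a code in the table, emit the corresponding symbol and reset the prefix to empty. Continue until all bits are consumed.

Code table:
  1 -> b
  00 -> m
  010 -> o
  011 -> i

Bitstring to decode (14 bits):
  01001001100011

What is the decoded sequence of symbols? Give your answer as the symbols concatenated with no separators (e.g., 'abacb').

Bit 0: prefix='0' (no match yet)
Bit 1: prefix='01' (no match yet)
Bit 2: prefix='010' -> emit 'o', reset
Bit 3: prefix='0' (no match yet)
Bit 4: prefix='01' (no match yet)
Bit 5: prefix='010' -> emit 'o', reset
Bit 6: prefix='0' (no match yet)
Bit 7: prefix='01' (no match yet)
Bit 8: prefix='011' -> emit 'i', reset
Bit 9: prefix='0' (no match yet)
Bit 10: prefix='00' -> emit 'm', reset
Bit 11: prefix='0' (no match yet)
Bit 12: prefix='01' (no match yet)
Bit 13: prefix='011' -> emit 'i', reset

Answer: ooimi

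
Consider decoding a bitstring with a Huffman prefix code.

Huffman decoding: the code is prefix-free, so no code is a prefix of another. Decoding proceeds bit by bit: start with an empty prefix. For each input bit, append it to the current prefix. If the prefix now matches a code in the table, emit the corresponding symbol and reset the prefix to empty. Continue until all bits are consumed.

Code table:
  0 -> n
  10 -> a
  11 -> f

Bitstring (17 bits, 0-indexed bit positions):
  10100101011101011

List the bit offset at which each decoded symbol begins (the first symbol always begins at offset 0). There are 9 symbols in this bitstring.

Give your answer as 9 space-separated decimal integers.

Answer: 0 2 4 5 7 9 11 13 15

Derivation:
Bit 0: prefix='1' (no match yet)
Bit 1: prefix='10' -> emit 'a', reset
Bit 2: prefix='1' (no match yet)
Bit 3: prefix='10' -> emit 'a', reset
Bit 4: prefix='0' -> emit 'n', reset
Bit 5: prefix='1' (no match yet)
Bit 6: prefix='10' -> emit 'a', reset
Bit 7: prefix='1' (no match yet)
Bit 8: prefix='10' -> emit 'a', reset
Bit 9: prefix='1' (no match yet)
Bit 10: prefix='11' -> emit 'f', reset
Bit 11: prefix='1' (no match yet)
Bit 12: prefix='10' -> emit 'a', reset
Bit 13: prefix='1' (no match yet)
Bit 14: prefix='10' -> emit 'a', reset
Bit 15: prefix='1' (no match yet)
Bit 16: prefix='11' -> emit 'f', reset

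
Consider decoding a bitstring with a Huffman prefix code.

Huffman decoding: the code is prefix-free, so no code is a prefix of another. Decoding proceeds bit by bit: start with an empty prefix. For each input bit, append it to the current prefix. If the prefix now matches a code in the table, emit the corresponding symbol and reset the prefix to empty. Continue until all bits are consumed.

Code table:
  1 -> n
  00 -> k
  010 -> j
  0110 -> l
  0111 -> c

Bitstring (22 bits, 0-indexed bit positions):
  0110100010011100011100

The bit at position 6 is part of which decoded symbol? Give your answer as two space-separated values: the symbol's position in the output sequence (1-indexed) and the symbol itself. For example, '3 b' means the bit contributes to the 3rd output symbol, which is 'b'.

Answer: 3 k

Derivation:
Bit 0: prefix='0' (no match yet)
Bit 1: prefix='01' (no match yet)
Bit 2: prefix='011' (no match yet)
Bit 3: prefix='0110' -> emit 'l', reset
Bit 4: prefix='1' -> emit 'n', reset
Bit 5: prefix='0' (no match yet)
Bit 6: prefix='00' -> emit 'k', reset
Bit 7: prefix='0' (no match yet)
Bit 8: prefix='01' (no match yet)
Bit 9: prefix='010' -> emit 'j', reset
Bit 10: prefix='0' (no match yet)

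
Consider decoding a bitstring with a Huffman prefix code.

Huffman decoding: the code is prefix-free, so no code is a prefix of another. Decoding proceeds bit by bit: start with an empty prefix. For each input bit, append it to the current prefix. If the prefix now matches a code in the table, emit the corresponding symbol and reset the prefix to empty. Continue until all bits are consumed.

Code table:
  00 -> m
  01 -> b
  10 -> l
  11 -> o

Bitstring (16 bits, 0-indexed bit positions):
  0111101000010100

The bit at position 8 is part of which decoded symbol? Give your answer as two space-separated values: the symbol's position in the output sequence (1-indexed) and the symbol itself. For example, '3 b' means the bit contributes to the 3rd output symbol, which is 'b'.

Bit 0: prefix='0' (no match yet)
Bit 1: prefix='01' -> emit 'b', reset
Bit 2: prefix='1' (no match yet)
Bit 3: prefix='11' -> emit 'o', reset
Bit 4: prefix='1' (no match yet)
Bit 5: prefix='10' -> emit 'l', reset
Bit 6: prefix='1' (no match yet)
Bit 7: prefix='10' -> emit 'l', reset
Bit 8: prefix='0' (no match yet)
Bit 9: prefix='00' -> emit 'm', reset
Bit 10: prefix='0' (no match yet)
Bit 11: prefix='01' -> emit 'b', reset
Bit 12: prefix='0' (no match yet)

Answer: 5 m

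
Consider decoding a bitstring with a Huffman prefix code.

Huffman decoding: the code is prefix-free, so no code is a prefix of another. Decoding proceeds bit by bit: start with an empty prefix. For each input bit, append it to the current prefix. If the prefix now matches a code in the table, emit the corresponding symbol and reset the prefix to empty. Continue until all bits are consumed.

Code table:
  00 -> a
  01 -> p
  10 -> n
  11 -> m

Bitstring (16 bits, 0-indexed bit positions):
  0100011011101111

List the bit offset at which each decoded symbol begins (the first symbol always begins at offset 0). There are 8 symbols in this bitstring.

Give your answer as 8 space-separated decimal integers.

Bit 0: prefix='0' (no match yet)
Bit 1: prefix='01' -> emit 'p', reset
Bit 2: prefix='0' (no match yet)
Bit 3: prefix='00' -> emit 'a', reset
Bit 4: prefix='0' (no match yet)
Bit 5: prefix='01' -> emit 'p', reset
Bit 6: prefix='1' (no match yet)
Bit 7: prefix='10' -> emit 'n', reset
Bit 8: prefix='1' (no match yet)
Bit 9: prefix='11' -> emit 'm', reset
Bit 10: prefix='1' (no match yet)
Bit 11: prefix='10' -> emit 'n', reset
Bit 12: prefix='1' (no match yet)
Bit 13: prefix='11' -> emit 'm', reset
Bit 14: prefix='1' (no match yet)
Bit 15: prefix='11' -> emit 'm', reset

Answer: 0 2 4 6 8 10 12 14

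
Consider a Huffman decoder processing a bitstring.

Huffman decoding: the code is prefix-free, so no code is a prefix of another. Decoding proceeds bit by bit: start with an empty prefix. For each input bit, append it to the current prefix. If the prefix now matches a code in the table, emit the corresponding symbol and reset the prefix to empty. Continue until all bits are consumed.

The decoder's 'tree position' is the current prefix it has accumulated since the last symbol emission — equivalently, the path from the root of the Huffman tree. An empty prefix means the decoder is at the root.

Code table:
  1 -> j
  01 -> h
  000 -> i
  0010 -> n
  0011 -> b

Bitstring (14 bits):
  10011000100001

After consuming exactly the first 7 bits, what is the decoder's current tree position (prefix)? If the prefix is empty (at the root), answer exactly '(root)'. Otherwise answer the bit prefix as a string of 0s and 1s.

Answer: 00

Derivation:
Bit 0: prefix='1' -> emit 'j', reset
Bit 1: prefix='0' (no match yet)
Bit 2: prefix='00' (no match yet)
Bit 3: prefix='001' (no match yet)
Bit 4: prefix='0011' -> emit 'b', reset
Bit 5: prefix='0' (no match yet)
Bit 6: prefix='00' (no match yet)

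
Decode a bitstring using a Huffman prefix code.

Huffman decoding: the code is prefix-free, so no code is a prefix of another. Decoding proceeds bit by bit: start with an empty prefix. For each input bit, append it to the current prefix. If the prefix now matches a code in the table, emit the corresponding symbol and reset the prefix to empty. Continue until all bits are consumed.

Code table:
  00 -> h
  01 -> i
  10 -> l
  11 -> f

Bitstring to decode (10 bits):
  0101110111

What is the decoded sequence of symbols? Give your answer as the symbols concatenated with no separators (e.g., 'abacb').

Bit 0: prefix='0' (no match yet)
Bit 1: prefix='01' -> emit 'i', reset
Bit 2: prefix='0' (no match yet)
Bit 3: prefix='01' -> emit 'i', reset
Bit 4: prefix='1' (no match yet)
Bit 5: prefix='11' -> emit 'f', reset
Bit 6: prefix='0' (no match yet)
Bit 7: prefix='01' -> emit 'i', reset
Bit 8: prefix='1' (no match yet)
Bit 9: prefix='11' -> emit 'f', reset

Answer: iifif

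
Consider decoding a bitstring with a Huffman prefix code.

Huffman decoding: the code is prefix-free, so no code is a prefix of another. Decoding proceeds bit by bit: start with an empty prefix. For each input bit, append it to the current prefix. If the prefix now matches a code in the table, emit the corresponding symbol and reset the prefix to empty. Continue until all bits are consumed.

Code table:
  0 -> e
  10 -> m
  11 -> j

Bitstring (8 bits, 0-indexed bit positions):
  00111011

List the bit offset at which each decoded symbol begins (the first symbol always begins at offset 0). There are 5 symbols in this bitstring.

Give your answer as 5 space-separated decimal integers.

Bit 0: prefix='0' -> emit 'e', reset
Bit 1: prefix='0' -> emit 'e', reset
Bit 2: prefix='1' (no match yet)
Bit 3: prefix='11' -> emit 'j', reset
Bit 4: prefix='1' (no match yet)
Bit 5: prefix='10' -> emit 'm', reset
Bit 6: prefix='1' (no match yet)
Bit 7: prefix='11' -> emit 'j', reset

Answer: 0 1 2 4 6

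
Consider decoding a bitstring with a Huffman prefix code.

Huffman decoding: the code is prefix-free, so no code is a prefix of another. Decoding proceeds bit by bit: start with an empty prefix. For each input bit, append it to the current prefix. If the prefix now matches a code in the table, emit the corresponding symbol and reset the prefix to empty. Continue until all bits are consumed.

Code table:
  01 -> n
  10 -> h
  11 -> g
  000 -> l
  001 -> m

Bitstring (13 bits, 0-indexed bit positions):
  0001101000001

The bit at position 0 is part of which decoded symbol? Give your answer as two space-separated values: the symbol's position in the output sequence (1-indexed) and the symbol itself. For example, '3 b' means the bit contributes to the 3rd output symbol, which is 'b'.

Bit 0: prefix='0' (no match yet)
Bit 1: prefix='00' (no match yet)
Bit 2: prefix='000' -> emit 'l', reset
Bit 3: prefix='1' (no match yet)
Bit 4: prefix='11' -> emit 'g', reset

Answer: 1 l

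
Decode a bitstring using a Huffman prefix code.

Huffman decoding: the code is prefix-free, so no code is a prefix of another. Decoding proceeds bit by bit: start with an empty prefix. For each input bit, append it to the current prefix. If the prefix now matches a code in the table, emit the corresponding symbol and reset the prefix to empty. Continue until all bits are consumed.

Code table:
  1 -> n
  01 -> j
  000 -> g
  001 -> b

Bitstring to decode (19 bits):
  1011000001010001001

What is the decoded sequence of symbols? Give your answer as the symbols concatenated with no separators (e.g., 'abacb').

Bit 0: prefix='1' -> emit 'n', reset
Bit 1: prefix='0' (no match yet)
Bit 2: prefix='01' -> emit 'j', reset
Bit 3: prefix='1' -> emit 'n', reset
Bit 4: prefix='0' (no match yet)
Bit 5: prefix='00' (no match yet)
Bit 6: prefix='000' -> emit 'g', reset
Bit 7: prefix='0' (no match yet)
Bit 8: prefix='00' (no match yet)
Bit 9: prefix='001' -> emit 'b', reset
Bit 10: prefix='0' (no match yet)
Bit 11: prefix='01' -> emit 'j', reset
Bit 12: prefix='0' (no match yet)
Bit 13: prefix='00' (no match yet)
Bit 14: prefix='000' -> emit 'g', reset
Bit 15: prefix='1' -> emit 'n', reset
Bit 16: prefix='0' (no match yet)
Bit 17: prefix='00' (no match yet)
Bit 18: prefix='001' -> emit 'b', reset

Answer: njngbjgnb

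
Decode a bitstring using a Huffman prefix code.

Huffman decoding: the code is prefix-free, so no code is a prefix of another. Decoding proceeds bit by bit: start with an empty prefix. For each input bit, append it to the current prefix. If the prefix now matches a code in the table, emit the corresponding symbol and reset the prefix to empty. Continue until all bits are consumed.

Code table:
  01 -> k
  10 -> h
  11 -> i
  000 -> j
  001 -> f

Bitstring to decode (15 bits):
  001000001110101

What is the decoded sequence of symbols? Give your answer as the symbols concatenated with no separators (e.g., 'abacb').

Answer: fjfikk

Derivation:
Bit 0: prefix='0' (no match yet)
Bit 1: prefix='00' (no match yet)
Bit 2: prefix='001' -> emit 'f', reset
Bit 3: prefix='0' (no match yet)
Bit 4: prefix='00' (no match yet)
Bit 5: prefix='000' -> emit 'j', reset
Bit 6: prefix='0' (no match yet)
Bit 7: prefix='00' (no match yet)
Bit 8: prefix='001' -> emit 'f', reset
Bit 9: prefix='1' (no match yet)
Bit 10: prefix='11' -> emit 'i', reset
Bit 11: prefix='0' (no match yet)
Bit 12: prefix='01' -> emit 'k', reset
Bit 13: prefix='0' (no match yet)
Bit 14: prefix='01' -> emit 'k', reset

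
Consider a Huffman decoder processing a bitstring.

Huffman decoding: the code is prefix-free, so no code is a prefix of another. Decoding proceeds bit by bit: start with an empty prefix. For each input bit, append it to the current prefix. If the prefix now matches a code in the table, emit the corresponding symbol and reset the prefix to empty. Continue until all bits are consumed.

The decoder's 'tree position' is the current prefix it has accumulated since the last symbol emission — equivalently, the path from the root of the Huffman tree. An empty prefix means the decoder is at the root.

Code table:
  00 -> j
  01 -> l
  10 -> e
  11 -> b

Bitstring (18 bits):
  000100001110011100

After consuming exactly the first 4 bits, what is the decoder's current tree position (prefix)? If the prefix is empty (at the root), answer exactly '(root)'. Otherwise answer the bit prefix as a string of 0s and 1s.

Answer: (root)

Derivation:
Bit 0: prefix='0' (no match yet)
Bit 1: prefix='00' -> emit 'j', reset
Bit 2: prefix='0' (no match yet)
Bit 3: prefix='01' -> emit 'l', reset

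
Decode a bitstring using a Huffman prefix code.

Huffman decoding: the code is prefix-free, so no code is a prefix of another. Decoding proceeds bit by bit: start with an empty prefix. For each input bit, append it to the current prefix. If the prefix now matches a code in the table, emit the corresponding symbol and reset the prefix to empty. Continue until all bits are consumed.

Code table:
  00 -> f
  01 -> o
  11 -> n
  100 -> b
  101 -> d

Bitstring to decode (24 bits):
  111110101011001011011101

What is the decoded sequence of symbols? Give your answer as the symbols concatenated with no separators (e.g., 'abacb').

Bit 0: prefix='1' (no match yet)
Bit 1: prefix='11' -> emit 'n', reset
Bit 2: prefix='1' (no match yet)
Bit 3: prefix='11' -> emit 'n', reset
Bit 4: prefix='1' (no match yet)
Bit 5: prefix='10' (no match yet)
Bit 6: prefix='101' -> emit 'd', reset
Bit 7: prefix='0' (no match yet)
Bit 8: prefix='01' -> emit 'o', reset
Bit 9: prefix='0' (no match yet)
Bit 10: prefix='01' -> emit 'o', reset
Bit 11: prefix='1' (no match yet)
Bit 12: prefix='10' (no match yet)
Bit 13: prefix='100' -> emit 'b', reset
Bit 14: prefix='1' (no match yet)
Bit 15: prefix='10' (no match yet)
Bit 16: prefix='101' -> emit 'd', reset
Bit 17: prefix='1' (no match yet)
Bit 18: prefix='10' (no match yet)
Bit 19: prefix='101' -> emit 'd', reset
Bit 20: prefix='1' (no match yet)
Bit 21: prefix='11' -> emit 'n', reset
Bit 22: prefix='0' (no match yet)
Bit 23: prefix='01' -> emit 'o', reset

Answer: nndoobddno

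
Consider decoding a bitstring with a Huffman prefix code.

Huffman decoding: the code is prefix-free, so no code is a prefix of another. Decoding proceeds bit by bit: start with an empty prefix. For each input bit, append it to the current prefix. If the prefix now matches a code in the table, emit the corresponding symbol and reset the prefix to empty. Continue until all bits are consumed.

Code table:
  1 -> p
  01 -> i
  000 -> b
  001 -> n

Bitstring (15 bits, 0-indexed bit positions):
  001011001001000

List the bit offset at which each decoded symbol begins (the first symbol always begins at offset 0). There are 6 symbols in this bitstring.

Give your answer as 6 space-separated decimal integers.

Answer: 0 3 5 6 9 12

Derivation:
Bit 0: prefix='0' (no match yet)
Bit 1: prefix='00' (no match yet)
Bit 2: prefix='001' -> emit 'n', reset
Bit 3: prefix='0' (no match yet)
Bit 4: prefix='01' -> emit 'i', reset
Bit 5: prefix='1' -> emit 'p', reset
Bit 6: prefix='0' (no match yet)
Bit 7: prefix='00' (no match yet)
Bit 8: prefix='001' -> emit 'n', reset
Bit 9: prefix='0' (no match yet)
Bit 10: prefix='00' (no match yet)
Bit 11: prefix='001' -> emit 'n', reset
Bit 12: prefix='0' (no match yet)
Bit 13: prefix='00' (no match yet)
Bit 14: prefix='000' -> emit 'b', reset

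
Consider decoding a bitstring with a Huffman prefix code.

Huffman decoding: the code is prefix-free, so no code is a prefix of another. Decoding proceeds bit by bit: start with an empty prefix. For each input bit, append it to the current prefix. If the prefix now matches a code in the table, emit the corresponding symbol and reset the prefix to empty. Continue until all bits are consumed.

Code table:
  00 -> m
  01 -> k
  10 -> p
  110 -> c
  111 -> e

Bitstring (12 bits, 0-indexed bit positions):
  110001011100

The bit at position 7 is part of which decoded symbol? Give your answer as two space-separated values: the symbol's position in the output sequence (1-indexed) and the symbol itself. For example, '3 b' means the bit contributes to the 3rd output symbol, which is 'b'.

Answer: 4 e

Derivation:
Bit 0: prefix='1' (no match yet)
Bit 1: prefix='11' (no match yet)
Bit 2: prefix='110' -> emit 'c', reset
Bit 3: prefix='0' (no match yet)
Bit 4: prefix='00' -> emit 'm', reset
Bit 5: prefix='1' (no match yet)
Bit 6: prefix='10' -> emit 'p', reset
Bit 7: prefix='1' (no match yet)
Bit 8: prefix='11' (no match yet)
Bit 9: prefix='111' -> emit 'e', reset
Bit 10: prefix='0' (no match yet)
Bit 11: prefix='00' -> emit 'm', reset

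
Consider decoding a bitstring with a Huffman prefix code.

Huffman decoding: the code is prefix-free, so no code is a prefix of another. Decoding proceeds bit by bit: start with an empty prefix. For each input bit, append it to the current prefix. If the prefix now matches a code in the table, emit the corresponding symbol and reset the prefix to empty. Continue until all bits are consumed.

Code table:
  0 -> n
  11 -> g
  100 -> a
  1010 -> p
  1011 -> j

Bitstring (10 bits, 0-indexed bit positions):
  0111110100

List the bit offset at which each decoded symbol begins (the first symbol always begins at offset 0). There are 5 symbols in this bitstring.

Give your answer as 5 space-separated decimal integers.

Bit 0: prefix='0' -> emit 'n', reset
Bit 1: prefix='1' (no match yet)
Bit 2: prefix='11' -> emit 'g', reset
Bit 3: prefix='1' (no match yet)
Bit 4: prefix='11' -> emit 'g', reset
Bit 5: prefix='1' (no match yet)
Bit 6: prefix='10' (no match yet)
Bit 7: prefix='101' (no match yet)
Bit 8: prefix='1010' -> emit 'p', reset
Bit 9: prefix='0' -> emit 'n', reset

Answer: 0 1 3 5 9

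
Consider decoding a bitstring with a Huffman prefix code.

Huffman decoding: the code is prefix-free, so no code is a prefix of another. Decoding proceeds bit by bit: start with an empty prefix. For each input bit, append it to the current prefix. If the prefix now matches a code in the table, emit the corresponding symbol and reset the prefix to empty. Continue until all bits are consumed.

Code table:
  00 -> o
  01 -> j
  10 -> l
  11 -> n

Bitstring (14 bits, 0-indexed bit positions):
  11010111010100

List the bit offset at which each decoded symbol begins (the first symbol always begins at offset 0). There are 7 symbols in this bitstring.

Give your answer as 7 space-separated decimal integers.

Answer: 0 2 4 6 8 10 12

Derivation:
Bit 0: prefix='1' (no match yet)
Bit 1: prefix='11' -> emit 'n', reset
Bit 2: prefix='0' (no match yet)
Bit 3: prefix='01' -> emit 'j', reset
Bit 4: prefix='0' (no match yet)
Bit 5: prefix='01' -> emit 'j', reset
Bit 6: prefix='1' (no match yet)
Bit 7: prefix='11' -> emit 'n', reset
Bit 8: prefix='0' (no match yet)
Bit 9: prefix='01' -> emit 'j', reset
Bit 10: prefix='0' (no match yet)
Bit 11: prefix='01' -> emit 'j', reset
Bit 12: prefix='0' (no match yet)
Bit 13: prefix='00' -> emit 'o', reset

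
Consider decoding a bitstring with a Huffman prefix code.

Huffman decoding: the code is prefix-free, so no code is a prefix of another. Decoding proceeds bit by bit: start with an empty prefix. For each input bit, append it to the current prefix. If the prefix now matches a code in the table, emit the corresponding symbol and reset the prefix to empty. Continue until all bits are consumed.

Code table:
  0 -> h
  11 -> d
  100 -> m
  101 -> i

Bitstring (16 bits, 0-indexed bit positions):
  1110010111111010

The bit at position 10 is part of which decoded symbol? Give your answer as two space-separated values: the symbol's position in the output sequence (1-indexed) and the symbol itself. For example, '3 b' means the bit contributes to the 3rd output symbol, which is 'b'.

Bit 0: prefix='1' (no match yet)
Bit 1: prefix='11' -> emit 'd', reset
Bit 2: prefix='1' (no match yet)
Bit 3: prefix='10' (no match yet)
Bit 4: prefix='100' -> emit 'm', reset
Bit 5: prefix='1' (no match yet)
Bit 6: prefix='10' (no match yet)
Bit 7: prefix='101' -> emit 'i', reset
Bit 8: prefix='1' (no match yet)
Bit 9: prefix='11' -> emit 'd', reset
Bit 10: prefix='1' (no match yet)
Bit 11: prefix='11' -> emit 'd', reset
Bit 12: prefix='1' (no match yet)
Bit 13: prefix='10' (no match yet)
Bit 14: prefix='101' -> emit 'i', reset

Answer: 5 d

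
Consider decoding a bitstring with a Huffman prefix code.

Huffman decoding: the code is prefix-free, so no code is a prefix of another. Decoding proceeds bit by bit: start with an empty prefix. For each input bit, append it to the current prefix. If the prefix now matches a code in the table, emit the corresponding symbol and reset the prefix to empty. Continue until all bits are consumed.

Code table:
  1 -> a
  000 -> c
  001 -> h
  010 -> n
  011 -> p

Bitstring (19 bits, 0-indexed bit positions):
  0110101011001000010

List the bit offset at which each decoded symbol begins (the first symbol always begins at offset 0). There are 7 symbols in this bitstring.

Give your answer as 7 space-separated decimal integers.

Answer: 0 3 6 7 10 13 16

Derivation:
Bit 0: prefix='0' (no match yet)
Bit 1: prefix='01' (no match yet)
Bit 2: prefix='011' -> emit 'p', reset
Bit 3: prefix='0' (no match yet)
Bit 4: prefix='01' (no match yet)
Bit 5: prefix='010' -> emit 'n', reset
Bit 6: prefix='1' -> emit 'a', reset
Bit 7: prefix='0' (no match yet)
Bit 8: prefix='01' (no match yet)
Bit 9: prefix='011' -> emit 'p', reset
Bit 10: prefix='0' (no match yet)
Bit 11: prefix='00' (no match yet)
Bit 12: prefix='001' -> emit 'h', reset
Bit 13: prefix='0' (no match yet)
Bit 14: prefix='00' (no match yet)
Bit 15: prefix='000' -> emit 'c', reset
Bit 16: prefix='0' (no match yet)
Bit 17: prefix='01' (no match yet)
Bit 18: prefix='010' -> emit 'n', reset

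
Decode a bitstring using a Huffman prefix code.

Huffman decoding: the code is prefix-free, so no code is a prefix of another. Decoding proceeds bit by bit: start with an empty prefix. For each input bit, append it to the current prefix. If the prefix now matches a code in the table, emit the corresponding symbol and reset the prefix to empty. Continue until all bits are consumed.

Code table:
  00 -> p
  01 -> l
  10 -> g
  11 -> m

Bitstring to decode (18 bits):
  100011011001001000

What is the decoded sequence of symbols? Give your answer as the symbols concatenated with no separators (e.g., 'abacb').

Answer: gpmlglpgp

Derivation:
Bit 0: prefix='1' (no match yet)
Bit 1: prefix='10' -> emit 'g', reset
Bit 2: prefix='0' (no match yet)
Bit 3: prefix='00' -> emit 'p', reset
Bit 4: prefix='1' (no match yet)
Bit 5: prefix='11' -> emit 'm', reset
Bit 6: prefix='0' (no match yet)
Bit 7: prefix='01' -> emit 'l', reset
Bit 8: prefix='1' (no match yet)
Bit 9: prefix='10' -> emit 'g', reset
Bit 10: prefix='0' (no match yet)
Bit 11: prefix='01' -> emit 'l', reset
Bit 12: prefix='0' (no match yet)
Bit 13: prefix='00' -> emit 'p', reset
Bit 14: prefix='1' (no match yet)
Bit 15: prefix='10' -> emit 'g', reset
Bit 16: prefix='0' (no match yet)
Bit 17: prefix='00' -> emit 'p', reset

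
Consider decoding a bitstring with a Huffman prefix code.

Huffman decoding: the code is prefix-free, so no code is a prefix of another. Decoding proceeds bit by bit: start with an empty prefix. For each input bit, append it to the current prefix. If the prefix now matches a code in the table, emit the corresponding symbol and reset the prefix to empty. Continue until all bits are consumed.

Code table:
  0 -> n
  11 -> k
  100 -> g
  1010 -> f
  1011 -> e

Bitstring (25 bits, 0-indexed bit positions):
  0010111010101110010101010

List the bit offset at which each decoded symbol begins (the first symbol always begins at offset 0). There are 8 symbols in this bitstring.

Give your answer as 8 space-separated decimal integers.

Bit 0: prefix='0' -> emit 'n', reset
Bit 1: prefix='0' -> emit 'n', reset
Bit 2: prefix='1' (no match yet)
Bit 3: prefix='10' (no match yet)
Bit 4: prefix='101' (no match yet)
Bit 5: prefix='1011' -> emit 'e', reset
Bit 6: prefix='1' (no match yet)
Bit 7: prefix='10' (no match yet)
Bit 8: prefix='101' (no match yet)
Bit 9: prefix='1010' -> emit 'f', reset
Bit 10: prefix='1' (no match yet)
Bit 11: prefix='10' (no match yet)
Bit 12: prefix='101' (no match yet)
Bit 13: prefix='1011' -> emit 'e', reset
Bit 14: prefix='1' (no match yet)
Bit 15: prefix='10' (no match yet)
Bit 16: prefix='100' -> emit 'g', reset
Bit 17: prefix='1' (no match yet)
Bit 18: prefix='10' (no match yet)
Bit 19: prefix='101' (no match yet)
Bit 20: prefix='1010' -> emit 'f', reset
Bit 21: prefix='1' (no match yet)
Bit 22: prefix='10' (no match yet)
Bit 23: prefix='101' (no match yet)
Bit 24: prefix='1010' -> emit 'f', reset

Answer: 0 1 2 6 10 14 17 21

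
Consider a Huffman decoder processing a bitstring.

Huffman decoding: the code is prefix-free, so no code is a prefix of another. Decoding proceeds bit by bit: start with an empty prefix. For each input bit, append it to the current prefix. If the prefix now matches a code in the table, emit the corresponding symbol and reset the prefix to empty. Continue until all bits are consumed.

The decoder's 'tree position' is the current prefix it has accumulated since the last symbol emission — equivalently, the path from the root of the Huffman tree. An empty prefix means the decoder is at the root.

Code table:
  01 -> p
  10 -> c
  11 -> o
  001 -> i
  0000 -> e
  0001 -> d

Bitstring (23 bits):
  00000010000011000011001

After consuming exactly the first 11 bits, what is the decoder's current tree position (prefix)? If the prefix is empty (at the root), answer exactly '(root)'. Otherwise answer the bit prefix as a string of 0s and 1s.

Bit 0: prefix='0' (no match yet)
Bit 1: prefix='00' (no match yet)
Bit 2: prefix='000' (no match yet)
Bit 3: prefix='0000' -> emit 'e', reset
Bit 4: prefix='0' (no match yet)
Bit 5: prefix='00' (no match yet)
Bit 6: prefix='001' -> emit 'i', reset
Bit 7: prefix='0' (no match yet)
Bit 8: prefix='00' (no match yet)
Bit 9: prefix='000' (no match yet)
Bit 10: prefix='0000' -> emit 'e', reset

Answer: (root)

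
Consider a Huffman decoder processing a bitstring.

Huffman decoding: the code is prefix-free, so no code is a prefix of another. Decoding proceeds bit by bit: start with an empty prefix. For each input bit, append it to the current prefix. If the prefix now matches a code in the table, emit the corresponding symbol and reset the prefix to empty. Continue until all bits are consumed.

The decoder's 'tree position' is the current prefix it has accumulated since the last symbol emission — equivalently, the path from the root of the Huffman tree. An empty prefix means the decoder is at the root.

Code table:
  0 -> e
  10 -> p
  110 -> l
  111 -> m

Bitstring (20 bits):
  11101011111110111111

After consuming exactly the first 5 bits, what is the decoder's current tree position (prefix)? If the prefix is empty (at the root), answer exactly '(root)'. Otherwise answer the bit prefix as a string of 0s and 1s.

Answer: 1

Derivation:
Bit 0: prefix='1' (no match yet)
Bit 1: prefix='11' (no match yet)
Bit 2: prefix='111' -> emit 'm', reset
Bit 3: prefix='0' -> emit 'e', reset
Bit 4: prefix='1' (no match yet)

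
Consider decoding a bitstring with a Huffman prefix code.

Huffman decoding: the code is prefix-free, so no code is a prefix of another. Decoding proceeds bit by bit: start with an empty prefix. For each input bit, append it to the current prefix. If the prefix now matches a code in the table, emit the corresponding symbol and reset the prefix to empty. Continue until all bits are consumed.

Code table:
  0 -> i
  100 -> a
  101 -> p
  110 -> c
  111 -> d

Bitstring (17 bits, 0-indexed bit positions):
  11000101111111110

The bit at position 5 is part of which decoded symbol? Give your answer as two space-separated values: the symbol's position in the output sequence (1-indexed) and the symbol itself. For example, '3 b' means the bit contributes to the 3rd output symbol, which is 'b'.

Answer: 4 p

Derivation:
Bit 0: prefix='1' (no match yet)
Bit 1: prefix='11' (no match yet)
Bit 2: prefix='110' -> emit 'c', reset
Bit 3: prefix='0' -> emit 'i', reset
Bit 4: prefix='0' -> emit 'i', reset
Bit 5: prefix='1' (no match yet)
Bit 6: prefix='10' (no match yet)
Bit 7: prefix='101' -> emit 'p', reset
Bit 8: prefix='1' (no match yet)
Bit 9: prefix='11' (no match yet)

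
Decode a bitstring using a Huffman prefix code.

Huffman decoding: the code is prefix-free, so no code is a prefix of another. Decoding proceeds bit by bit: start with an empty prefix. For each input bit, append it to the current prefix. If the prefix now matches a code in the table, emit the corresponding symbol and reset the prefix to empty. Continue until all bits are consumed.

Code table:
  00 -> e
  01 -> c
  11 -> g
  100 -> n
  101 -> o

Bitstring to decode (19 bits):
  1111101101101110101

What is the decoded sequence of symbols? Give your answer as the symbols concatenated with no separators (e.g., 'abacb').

Answer: ggooogcc

Derivation:
Bit 0: prefix='1' (no match yet)
Bit 1: prefix='11' -> emit 'g', reset
Bit 2: prefix='1' (no match yet)
Bit 3: prefix='11' -> emit 'g', reset
Bit 4: prefix='1' (no match yet)
Bit 5: prefix='10' (no match yet)
Bit 6: prefix='101' -> emit 'o', reset
Bit 7: prefix='1' (no match yet)
Bit 8: prefix='10' (no match yet)
Bit 9: prefix='101' -> emit 'o', reset
Bit 10: prefix='1' (no match yet)
Bit 11: prefix='10' (no match yet)
Bit 12: prefix='101' -> emit 'o', reset
Bit 13: prefix='1' (no match yet)
Bit 14: prefix='11' -> emit 'g', reset
Bit 15: prefix='0' (no match yet)
Bit 16: prefix='01' -> emit 'c', reset
Bit 17: prefix='0' (no match yet)
Bit 18: prefix='01' -> emit 'c', reset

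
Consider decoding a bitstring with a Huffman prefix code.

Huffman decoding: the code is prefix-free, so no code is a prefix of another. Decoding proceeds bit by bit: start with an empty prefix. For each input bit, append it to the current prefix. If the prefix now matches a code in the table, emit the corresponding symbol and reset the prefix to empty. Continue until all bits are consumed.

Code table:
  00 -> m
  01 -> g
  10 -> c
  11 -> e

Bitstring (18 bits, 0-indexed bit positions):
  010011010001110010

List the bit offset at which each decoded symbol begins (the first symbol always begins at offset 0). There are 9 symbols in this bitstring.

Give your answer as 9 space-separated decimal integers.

Answer: 0 2 4 6 8 10 12 14 16

Derivation:
Bit 0: prefix='0' (no match yet)
Bit 1: prefix='01' -> emit 'g', reset
Bit 2: prefix='0' (no match yet)
Bit 3: prefix='00' -> emit 'm', reset
Bit 4: prefix='1' (no match yet)
Bit 5: prefix='11' -> emit 'e', reset
Bit 6: prefix='0' (no match yet)
Bit 7: prefix='01' -> emit 'g', reset
Bit 8: prefix='0' (no match yet)
Bit 9: prefix='00' -> emit 'm', reset
Bit 10: prefix='0' (no match yet)
Bit 11: prefix='01' -> emit 'g', reset
Bit 12: prefix='1' (no match yet)
Bit 13: prefix='11' -> emit 'e', reset
Bit 14: prefix='0' (no match yet)
Bit 15: prefix='00' -> emit 'm', reset
Bit 16: prefix='1' (no match yet)
Bit 17: prefix='10' -> emit 'c', reset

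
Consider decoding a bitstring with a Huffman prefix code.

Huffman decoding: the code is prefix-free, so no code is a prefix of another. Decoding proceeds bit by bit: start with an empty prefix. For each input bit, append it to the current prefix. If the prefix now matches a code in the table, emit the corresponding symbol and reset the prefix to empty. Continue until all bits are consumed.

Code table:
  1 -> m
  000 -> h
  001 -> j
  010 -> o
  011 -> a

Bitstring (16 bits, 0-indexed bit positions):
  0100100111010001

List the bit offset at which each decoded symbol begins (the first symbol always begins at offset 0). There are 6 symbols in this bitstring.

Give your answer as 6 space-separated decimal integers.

Bit 0: prefix='0' (no match yet)
Bit 1: prefix='01' (no match yet)
Bit 2: prefix='010' -> emit 'o', reset
Bit 3: prefix='0' (no match yet)
Bit 4: prefix='01' (no match yet)
Bit 5: prefix='010' -> emit 'o', reset
Bit 6: prefix='0' (no match yet)
Bit 7: prefix='01' (no match yet)
Bit 8: prefix='011' -> emit 'a', reset
Bit 9: prefix='1' -> emit 'm', reset
Bit 10: prefix='0' (no match yet)
Bit 11: prefix='01' (no match yet)
Bit 12: prefix='010' -> emit 'o', reset
Bit 13: prefix='0' (no match yet)
Bit 14: prefix='00' (no match yet)
Bit 15: prefix='001' -> emit 'j', reset

Answer: 0 3 6 9 10 13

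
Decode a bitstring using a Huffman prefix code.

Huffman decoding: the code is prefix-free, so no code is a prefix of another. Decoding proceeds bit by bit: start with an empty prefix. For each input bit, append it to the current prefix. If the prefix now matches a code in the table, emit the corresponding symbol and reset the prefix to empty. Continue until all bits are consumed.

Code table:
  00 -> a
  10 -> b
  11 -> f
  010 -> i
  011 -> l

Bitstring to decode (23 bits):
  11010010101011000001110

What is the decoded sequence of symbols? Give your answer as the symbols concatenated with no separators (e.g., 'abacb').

Bit 0: prefix='1' (no match yet)
Bit 1: prefix='11' -> emit 'f', reset
Bit 2: prefix='0' (no match yet)
Bit 3: prefix='01' (no match yet)
Bit 4: prefix='010' -> emit 'i', reset
Bit 5: prefix='0' (no match yet)
Bit 6: prefix='01' (no match yet)
Bit 7: prefix='010' -> emit 'i', reset
Bit 8: prefix='1' (no match yet)
Bit 9: prefix='10' -> emit 'b', reset
Bit 10: prefix='1' (no match yet)
Bit 11: prefix='10' -> emit 'b', reset
Bit 12: prefix='1' (no match yet)
Bit 13: prefix='11' -> emit 'f', reset
Bit 14: prefix='0' (no match yet)
Bit 15: prefix='00' -> emit 'a', reset
Bit 16: prefix='0' (no match yet)
Bit 17: prefix='00' -> emit 'a', reset
Bit 18: prefix='0' (no match yet)
Bit 19: prefix='01' (no match yet)
Bit 20: prefix='011' -> emit 'l', reset
Bit 21: prefix='1' (no match yet)
Bit 22: prefix='10' -> emit 'b', reset

Answer: fiibbfaalb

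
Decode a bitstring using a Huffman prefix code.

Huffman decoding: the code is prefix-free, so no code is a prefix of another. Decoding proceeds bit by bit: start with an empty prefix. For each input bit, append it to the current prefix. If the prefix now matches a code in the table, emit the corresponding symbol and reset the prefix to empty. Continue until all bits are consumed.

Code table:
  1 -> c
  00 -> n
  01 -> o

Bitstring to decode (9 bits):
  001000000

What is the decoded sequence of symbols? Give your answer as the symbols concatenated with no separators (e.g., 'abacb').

Answer: ncnnn

Derivation:
Bit 0: prefix='0' (no match yet)
Bit 1: prefix='00' -> emit 'n', reset
Bit 2: prefix='1' -> emit 'c', reset
Bit 3: prefix='0' (no match yet)
Bit 4: prefix='00' -> emit 'n', reset
Bit 5: prefix='0' (no match yet)
Bit 6: prefix='00' -> emit 'n', reset
Bit 7: prefix='0' (no match yet)
Bit 8: prefix='00' -> emit 'n', reset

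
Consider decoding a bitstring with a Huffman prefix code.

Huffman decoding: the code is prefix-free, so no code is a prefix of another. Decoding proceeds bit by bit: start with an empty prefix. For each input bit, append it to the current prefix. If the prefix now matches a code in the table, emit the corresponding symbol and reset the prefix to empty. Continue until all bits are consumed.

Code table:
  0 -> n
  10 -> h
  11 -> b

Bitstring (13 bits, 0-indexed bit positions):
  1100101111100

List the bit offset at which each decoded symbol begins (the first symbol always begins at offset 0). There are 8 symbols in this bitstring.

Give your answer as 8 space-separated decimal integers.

Bit 0: prefix='1' (no match yet)
Bit 1: prefix='11' -> emit 'b', reset
Bit 2: prefix='0' -> emit 'n', reset
Bit 3: prefix='0' -> emit 'n', reset
Bit 4: prefix='1' (no match yet)
Bit 5: prefix='10' -> emit 'h', reset
Bit 6: prefix='1' (no match yet)
Bit 7: prefix='11' -> emit 'b', reset
Bit 8: prefix='1' (no match yet)
Bit 9: prefix='11' -> emit 'b', reset
Bit 10: prefix='1' (no match yet)
Bit 11: prefix='10' -> emit 'h', reset
Bit 12: prefix='0' -> emit 'n', reset

Answer: 0 2 3 4 6 8 10 12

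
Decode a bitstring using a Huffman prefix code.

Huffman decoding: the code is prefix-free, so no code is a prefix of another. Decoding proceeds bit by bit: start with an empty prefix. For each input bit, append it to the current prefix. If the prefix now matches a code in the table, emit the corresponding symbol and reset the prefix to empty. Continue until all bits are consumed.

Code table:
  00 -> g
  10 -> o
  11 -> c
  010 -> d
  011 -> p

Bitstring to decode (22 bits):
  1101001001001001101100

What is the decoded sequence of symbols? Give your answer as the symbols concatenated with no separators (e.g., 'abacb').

Answer: cddddppg

Derivation:
Bit 0: prefix='1' (no match yet)
Bit 1: prefix='11' -> emit 'c', reset
Bit 2: prefix='0' (no match yet)
Bit 3: prefix='01' (no match yet)
Bit 4: prefix='010' -> emit 'd', reset
Bit 5: prefix='0' (no match yet)
Bit 6: prefix='01' (no match yet)
Bit 7: prefix='010' -> emit 'd', reset
Bit 8: prefix='0' (no match yet)
Bit 9: prefix='01' (no match yet)
Bit 10: prefix='010' -> emit 'd', reset
Bit 11: prefix='0' (no match yet)
Bit 12: prefix='01' (no match yet)
Bit 13: prefix='010' -> emit 'd', reset
Bit 14: prefix='0' (no match yet)
Bit 15: prefix='01' (no match yet)
Bit 16: prefix='011' -> emit 'p', reset
Bit 17: prefix='0' (no match yet)
Bit 18: prefix='01' (no match yet)
Bit 19: prefix='011' -> emit 'p', reset
Bit 20: prefix='0' (no match yet)
Bit 21: prefix='00' -> emit 'g', reset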